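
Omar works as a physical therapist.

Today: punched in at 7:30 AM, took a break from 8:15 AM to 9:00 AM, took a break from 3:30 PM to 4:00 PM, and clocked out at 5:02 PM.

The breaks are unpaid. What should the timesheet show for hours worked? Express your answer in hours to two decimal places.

8.28 hours

Today: 7:30 AM–5:02 PM = 9 h 32 min; less 75 min break → 8 h 17 min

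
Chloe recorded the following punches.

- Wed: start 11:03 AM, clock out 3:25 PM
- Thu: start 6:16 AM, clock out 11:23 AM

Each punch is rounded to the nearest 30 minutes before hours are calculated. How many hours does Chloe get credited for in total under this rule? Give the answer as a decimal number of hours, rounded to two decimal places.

Wed: in 11:03 AM→11:00 AM, out 3:25 PM→3:30 PM; 4 h 30 min
Thu: in 6:16 AM→6:30 AM, out 11:23 AM→11:30 AM; 5 h 0 min
Total credited: 9 h 30 min.

9.50 hours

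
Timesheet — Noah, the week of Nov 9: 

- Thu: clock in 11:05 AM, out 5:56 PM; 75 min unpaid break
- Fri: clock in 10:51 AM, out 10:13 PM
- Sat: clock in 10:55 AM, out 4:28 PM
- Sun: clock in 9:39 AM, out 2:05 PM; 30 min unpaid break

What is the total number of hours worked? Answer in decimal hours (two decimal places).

Thu: 11:05 AM–5:56 PM = 6 h 51 min; less 75 min break → 5 h 36 min
Fri: 10:51 AM–10:13 PM = 11 h 22 min
Sat: 10:55 AM–4:28 PM = 5 h 33 min
Sun: 9:39 AM–2:05 PM = 4 h 26 min; less 30 min break → 3 h 56 min
Total: 5 h 36 min + 11 h 22 min + 5 h 33 min + 3 h 56 min = 26 h 27 min.

26.45 hours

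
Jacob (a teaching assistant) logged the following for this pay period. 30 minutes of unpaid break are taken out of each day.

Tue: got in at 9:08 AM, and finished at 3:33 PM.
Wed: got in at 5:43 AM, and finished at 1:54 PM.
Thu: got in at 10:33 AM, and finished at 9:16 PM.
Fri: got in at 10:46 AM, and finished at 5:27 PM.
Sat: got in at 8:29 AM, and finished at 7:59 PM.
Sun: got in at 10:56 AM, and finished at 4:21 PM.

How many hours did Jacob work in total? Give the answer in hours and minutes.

45 h 55 min

Tue: 9:08 AM–3:33 PM = 6 h 25 min; less 30 min break → 5 h 55 min
Wed: 5:43 AM–1:54 PM = 8 h 11 min; less 30 min break → 7 h 41 min
Thu: 10:33 AM–9:16 PM = 10 h 43 min; less 30 min break → 10 h 13 min
Fri: 10:46 AM–5:27 PM = 6 h 41 min; less 30 min break → 6 h 11 min
Sat: 8:29 AM–7:59 PM = 11 h 30 min; less 30 min break → 11 h 0 min
Sun: 10:56 AM–4:21 PM = 5 h 25 min; less 30 min break → 4 h 55 min
Total: 5 h 55 min + 7 h 41 min + 10 h 13 min + 6 h 11 min + 11 h 0 min + 4 h 55 min = 45 h 55 min.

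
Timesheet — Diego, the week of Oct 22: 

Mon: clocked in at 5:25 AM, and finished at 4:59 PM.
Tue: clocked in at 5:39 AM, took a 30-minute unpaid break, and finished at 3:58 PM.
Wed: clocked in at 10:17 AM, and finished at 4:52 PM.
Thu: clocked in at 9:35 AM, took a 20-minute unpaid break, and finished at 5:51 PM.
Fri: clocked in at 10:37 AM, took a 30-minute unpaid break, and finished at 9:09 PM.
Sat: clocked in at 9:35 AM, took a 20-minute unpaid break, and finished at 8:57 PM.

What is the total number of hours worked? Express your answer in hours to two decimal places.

Mon: 5:25 AM–4:59 PM = 11 h 34 min
Tue: 5:39 AM–3:58 PM = 10 h 19 min; less 30 min break → 9 h 49 min
Wed: 10:17 AM–4:52 PM = 6 h 35 min
Thu: 9:35 AM–5:51 PM = 8 h 16 min; less 20 min break → 7 h 56 min
Fri: 10:37 AM–9:09 PM = 10 h 32 min; less 30 min break → 10 h 2 min
Sat: 9:35 AM–8:57 PM = 11 h 22 min; less 20 min break → 11 h 2 min
Total: 11 h 34 min + 9 h 49 min + 6 h 35 min + 7 h 56 min + 10 h 2 min + 11 h 2 min = 56 h 58 min.

56.97 hours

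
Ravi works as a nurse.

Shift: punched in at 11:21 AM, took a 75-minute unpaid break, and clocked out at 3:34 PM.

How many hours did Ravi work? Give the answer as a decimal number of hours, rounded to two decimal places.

2.97 hours

Shift: 11:21 AM–3:34 PM = 4 h 13 min; less 75 min break → 2 h 58 min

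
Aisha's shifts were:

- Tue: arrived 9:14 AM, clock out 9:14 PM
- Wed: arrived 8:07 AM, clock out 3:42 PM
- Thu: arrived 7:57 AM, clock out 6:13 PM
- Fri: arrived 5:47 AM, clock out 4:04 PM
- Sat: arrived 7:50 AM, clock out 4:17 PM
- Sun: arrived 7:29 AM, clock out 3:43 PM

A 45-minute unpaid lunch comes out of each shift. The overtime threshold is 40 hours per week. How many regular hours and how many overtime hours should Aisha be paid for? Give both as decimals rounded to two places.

Tue: 9:14 AM–9:14 PM = 12 h 0 min; less 45 min break → 11 h 15 min
Wed: 8:07 AM–3:42 PM = 7 h 35 min; less 45 min break → 6 h 50 min
Thu: 7:57 AM–6:13 PM = 10 h 16 min; less 45 min break → 9 h 31 min
Fri: 5:47 AM–4:04 PM = 10 h 17 min; less 45 min break → 9 h 32 min
Sat: 7:50 AM–4:17 PM = 8 h 27 min; less 45 min break → 7 h 42 min
Sun: 7:29 AM–3:43 PM = 8 h 14 min; less 45 min break → 7 h 29 min
Total worked: 52 h 19 min = 52.32 h.
Threshold 40 h → overtime 12 h 19 min, regular 40 h 0 min.

Regular 40.00 hours, overtime 12.32 hours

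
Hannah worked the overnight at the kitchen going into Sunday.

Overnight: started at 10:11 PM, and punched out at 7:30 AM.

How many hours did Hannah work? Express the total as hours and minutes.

9 h 19 min

Overnight: 10:11 PM → midnight = 1 h 49 min; midnight → 7:30 AM = 7 h 30 min; span 9 h 19 min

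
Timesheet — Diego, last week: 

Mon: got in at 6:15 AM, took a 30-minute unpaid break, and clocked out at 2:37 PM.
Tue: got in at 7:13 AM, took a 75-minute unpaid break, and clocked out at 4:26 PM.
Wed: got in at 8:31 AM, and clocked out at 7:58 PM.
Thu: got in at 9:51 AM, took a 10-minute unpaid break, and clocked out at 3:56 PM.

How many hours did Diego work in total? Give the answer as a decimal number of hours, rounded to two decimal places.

Mon: 6:15 AM–2:37 PM = 8 h 22 min; less 30 min break → 7 h 52 min
Tue: 7:13 AM–4:26 PM = 9 h 13 min; less 75 min break → 7 h 58 min
Wed: 8:31 AM–7:58 PM = 11 h 27 min
Thu: 9:51 AM–3:56 PM = 6 h 5 min; less 10 min break → 5 h 55 min
Total: 7 h 52 min + 7 h 58 min + 11 h 27 min + 5 h 55 min = 33 h 12 min.

33.20 hours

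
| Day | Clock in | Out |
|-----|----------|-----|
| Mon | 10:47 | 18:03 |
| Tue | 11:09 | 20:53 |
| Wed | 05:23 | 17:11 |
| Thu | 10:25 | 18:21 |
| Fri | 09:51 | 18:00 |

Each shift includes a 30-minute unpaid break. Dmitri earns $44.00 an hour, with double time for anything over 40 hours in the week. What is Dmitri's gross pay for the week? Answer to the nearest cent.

Mon: 10:47–18:03 = 7 h 16 min; less 30 min break → 6 h 46 min
Tue: 11:09–20:53 = 9 h 44 min; less 30 min break → 9 h 14 min
Wed: 05:23–17:11 = 11 h 48 min; less 30 min break → 11 h 18 min
Thu: 10:25–18:21 = 7 h 56 min; less 30 min break → 7 h 26 min
Fri: 09:51–18:00 = 8 h 9 min; less 30 min break → 7 h 39 min
Total worked: 42 h 23 min = 2543 min.
Regular 40 h 0 min = 2400 min at $44.00/h; overtime 2 h 23 min = 143 min at $88.00/h.
Pay = (2400 × $44.00 + 143 × $88.00) ÷ 60 = $1969.73.

$1969.73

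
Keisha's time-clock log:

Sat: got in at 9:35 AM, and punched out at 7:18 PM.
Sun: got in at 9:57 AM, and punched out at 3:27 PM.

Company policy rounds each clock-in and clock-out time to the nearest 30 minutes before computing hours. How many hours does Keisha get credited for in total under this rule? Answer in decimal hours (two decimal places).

15.50 hours

Sat: in 9:35 AM→9:30 AM, out 7:18 PM→7:30 PM; 10 h 0 min
Sun: in 9:57 AM→10:00 AM, out 3:27 PM→3:30 PM; 5 h 30 min
Total credited: 15 h 30 min.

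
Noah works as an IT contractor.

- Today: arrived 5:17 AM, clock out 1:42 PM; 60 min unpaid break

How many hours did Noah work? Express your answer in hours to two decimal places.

7.42 hours

Today: 5:17 AM–1:42 PM = 8 h 25 min; less 60 min break → 7 h 25 min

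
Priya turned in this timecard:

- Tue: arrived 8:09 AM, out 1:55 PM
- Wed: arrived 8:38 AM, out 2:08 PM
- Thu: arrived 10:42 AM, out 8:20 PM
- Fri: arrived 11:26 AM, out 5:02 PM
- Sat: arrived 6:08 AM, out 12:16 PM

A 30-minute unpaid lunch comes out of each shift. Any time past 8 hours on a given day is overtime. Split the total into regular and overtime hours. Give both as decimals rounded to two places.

Tue: 8:09 AM–1:55 PM = 5 h 46 min; less 30 min break → 5 h 16 min
Wed: 8:38 AM–2:08 PM = 5 h 30 min; less 30 min break → 5 h 0 min
Thu: 10:42 AM–8:20 PM = 9 h 38 min; less 30 min break → 9 h 8 min
Fri: 11:26 AM–5:02 PM = 5 h 36 min; less 30 min break → 5 h 6 min
Sat: 6:08 AM–12:16 PM = 6 h 8 min; less 30 min break → 5 h 38 min
Tue reg 5 h 16 min / OT 0 h 0 min; Wed reg 5 h 0 min / OT 0 h 0 min; Thu reg 8 h 0 min / OT 1 h 8 min; Fri reg 5 h 6 min / OT 0 h 0 min; Sat reg 5 h 38 min / OT 0 h 0 min.
Totals: regular 29 h 0 min, overtime 1 h 8 min.

Regular 29.00 hours, overtime 1.13 hours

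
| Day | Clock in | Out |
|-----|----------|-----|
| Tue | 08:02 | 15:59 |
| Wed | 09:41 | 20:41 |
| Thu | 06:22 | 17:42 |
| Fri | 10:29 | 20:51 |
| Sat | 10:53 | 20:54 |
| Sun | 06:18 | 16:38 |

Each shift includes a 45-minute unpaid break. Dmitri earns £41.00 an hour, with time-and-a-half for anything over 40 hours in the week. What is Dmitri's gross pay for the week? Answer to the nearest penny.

Tue: 08:02–15:59 = 7 h 57 min; less 45 min break → 7 h 12 min
Wed: 09:41–20:41 = 11 h 0 min; less 45 min break → 10 h 15 min
Thu: 06:22–17:42 = 11 h 20 min; less 45 min break → 10 h 35 min
Fri: 10:29–20:51 = 10 h 22 min; less 45 min break → 9 h 37 min
Sat: 10:53–20:54 = 10 h 1 min; less 45 min break → 9 h 16 min
Sun: 06:18–16:38 = 10 h 20 min; less 45 min break → 9 h 35 min
Total worked: 56 h 30 min = 3390 min.
Regular 40 h 0 min = 2400 min at £41.00/h; overtime 16 h 30 min = 990 min at £61.50/h.
Pay = (2400 × £41.00 + 990 × £61.50) ÷ 60 = £2654.75.

£2654.75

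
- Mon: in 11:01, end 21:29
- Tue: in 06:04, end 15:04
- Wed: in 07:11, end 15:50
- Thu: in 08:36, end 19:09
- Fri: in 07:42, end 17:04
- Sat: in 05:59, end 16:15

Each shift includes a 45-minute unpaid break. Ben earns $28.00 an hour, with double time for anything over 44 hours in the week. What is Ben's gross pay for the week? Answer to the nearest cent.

Mon: 11:01–21:29 = 10 h 28 min; less 45 min break → 9 h 43 min
Tue: 06:04–15:04 = 9 h 0 min; less 45 min break → 8 h 15 min
Wed: 07:11–15:50 = 8 h 39 min; less 45 min break → 7 h 54 min
Thu: 08:36–19:09 = 10 h 33 min; less 45 min break → 9 h 48 min
Fri: 07:42–17:04 = 9 h 22 min; less 45 min break → 8 h 37 min
Sat: 05:59–16:15 = 10 h 16 min; less 45 min break → 9 h 31 min
Total worked: 53 h 48 min = 3228 min.
Regular 44 h 0 min = 2640 min at $28.00/h; overtime 9 h 48 min = 588 min at $56.00/h.
Pay = (2640 × $28.00 + 588 × $56.00) ÷ 60 = $1780.80.

$1780.80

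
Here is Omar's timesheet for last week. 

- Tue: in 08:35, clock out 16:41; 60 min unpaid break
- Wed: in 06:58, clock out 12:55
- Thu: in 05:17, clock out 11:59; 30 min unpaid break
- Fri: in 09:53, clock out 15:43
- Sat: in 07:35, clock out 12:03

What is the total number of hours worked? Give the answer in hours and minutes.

29 h 33 min

Tue: 08:35–16:41 = 8 h 6 min; less 60 min break → 7 h 6 min
Wed: 06:58–12:55 = 5 h 57 min
Thu: 05:17–11:59 = 6 h 42 min; less 30 min break → 6 h 12 min
Fri: 09:53–15:43 = 5 h 50 min
Sat: 07:35–12:03 = 4 h 28 min
Total: 7 h 6 min + 5 h 57 min + 6 h 12 min + 5 h 50 min + 4 h 28 min = 29 h 33 min.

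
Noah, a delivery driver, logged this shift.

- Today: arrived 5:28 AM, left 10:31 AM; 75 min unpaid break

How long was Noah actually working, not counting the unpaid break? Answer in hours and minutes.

3 h 48 min

Today: 5:28 AM–10:31 AM = 5 h 3 min; less 75 min break → 3 h 48 min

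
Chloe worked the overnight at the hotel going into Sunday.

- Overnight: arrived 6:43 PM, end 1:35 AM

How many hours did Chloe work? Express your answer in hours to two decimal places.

6.87 hours

Overnight: 6:43 PM → midnight = 5 h 17 min; midnight → 1:35 AM = 1 h 35 min; span 6 h 52 min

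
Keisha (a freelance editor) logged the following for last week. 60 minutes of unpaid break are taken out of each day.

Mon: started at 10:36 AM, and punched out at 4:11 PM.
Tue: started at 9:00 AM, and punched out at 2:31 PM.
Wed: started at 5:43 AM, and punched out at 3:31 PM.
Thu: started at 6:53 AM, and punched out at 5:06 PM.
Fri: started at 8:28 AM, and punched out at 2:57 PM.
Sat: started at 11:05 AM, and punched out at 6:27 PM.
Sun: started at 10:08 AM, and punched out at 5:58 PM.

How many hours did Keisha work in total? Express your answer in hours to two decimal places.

Mon: 10:36 AM–4:11 PM = 5 h 35 min; less 60 min break → 4 h 35 min
Tue: 9:00 AM–2:31 PM = 5 h 31 min; less 60 min break → 4 h 31 min
Wed: 5:43 AM–3:31 PM = 9 h 48 min; less 60 min break → 8 h 48 min
Thu: 6:53 AM–5:06 PM = 10 h 13 min; less 60 min break → 9 h 13 min
Fri: 8:28 AM–2:57 PM = 6 h 29 min; less 60 min break → 5 h 29 min
Sat: 11:05 AM–6:27 PM = 7 h 22 min; less 60 min break → 6 h 22 min
Sun: 10:08 AM–5:58 PM = 7 h 50 min; less 60 min break → 6 h 50 min
Total: 4 h 35 min + 4 h 31 min + 8 h 48 min + 9 h 13 min + 5 h 29 min + 6 h 22 min + 6 h 50 min = 45 h 48 min.

45.80 hours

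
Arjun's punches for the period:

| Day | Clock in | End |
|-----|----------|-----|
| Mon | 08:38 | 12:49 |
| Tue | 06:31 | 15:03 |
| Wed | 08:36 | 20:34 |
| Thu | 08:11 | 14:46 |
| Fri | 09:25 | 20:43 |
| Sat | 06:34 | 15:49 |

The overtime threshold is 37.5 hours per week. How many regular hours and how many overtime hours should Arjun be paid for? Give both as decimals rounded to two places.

Regular 37.50 hours, overtime 14.32 hours

Mon: 08:38–12:49 = 4 h 11 min
Tue: 06:31–15:03 = 8 h 32 min
Wed: 08:36–20:34 = 11 h 58 min
Thu: 08:11–14:46 = 6 h 35 min
Fri: 09:25–20:43 = 11 h 18 min
Sat: 06:34–15:49 = 9 h 15 min
Total worked: 51 h 49 min = 51.82 h.
Threshold 37.5 h → overtime 14 h 19 min, regular 37 h 30 min.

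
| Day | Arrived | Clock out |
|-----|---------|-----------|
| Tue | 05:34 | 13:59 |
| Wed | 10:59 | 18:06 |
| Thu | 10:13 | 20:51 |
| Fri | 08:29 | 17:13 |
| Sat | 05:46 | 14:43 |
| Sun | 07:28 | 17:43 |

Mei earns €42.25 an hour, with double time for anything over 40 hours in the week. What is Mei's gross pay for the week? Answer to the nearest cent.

€2881.45

Tue: 05:34–13:59 = 8 h 25 min
Wed: 10:59–18:06 = 7 h 7 min
Thu: 10:13–20:51 = 10 h 38 min
Fri: 08:29–17:13 = 8 h 44 min
Sat: 05:46–14:43 = 8 h 57 min
Sun: 07:28–17:43 = 10 h 15 min
Total worked: 54 h 6 min = 3246 min.
Regular 40 h 0 min = 2400 min at €42.25/h; overtime 14 h 6 min = 846 min at €84.50/h.
Pay = (2400 × €42.25 + 846 × €84.50) ÷ 60 = €2881.45.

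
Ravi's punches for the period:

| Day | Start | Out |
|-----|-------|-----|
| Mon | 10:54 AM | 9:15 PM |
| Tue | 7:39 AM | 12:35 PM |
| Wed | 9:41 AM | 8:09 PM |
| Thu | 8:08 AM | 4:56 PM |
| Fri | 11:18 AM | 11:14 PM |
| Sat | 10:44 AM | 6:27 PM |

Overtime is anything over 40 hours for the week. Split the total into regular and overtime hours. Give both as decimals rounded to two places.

Mon: 10:54 AM–9:15 PM = 10 h 21 min
Tue: 7:39 AM–12:35 PM = 4 h 56 min
Wed: 9:41 AM–8:09 PM = 10 h 28 min
Thu: 8:08 AM–4:56 PM = 8 h 48 min
Fri: 11:18 AM–11:14 PM = 11 h 56 min
Sat: 10:44 AM–6:27 PM = 7 h 43 min
Total worked: 54 h 12 min = 54.20 h.
Threshold 40 h → overtime 14 h 12 min, regular 40 h 0 min.

Regular 40.00 hours, overtime 14.20 hours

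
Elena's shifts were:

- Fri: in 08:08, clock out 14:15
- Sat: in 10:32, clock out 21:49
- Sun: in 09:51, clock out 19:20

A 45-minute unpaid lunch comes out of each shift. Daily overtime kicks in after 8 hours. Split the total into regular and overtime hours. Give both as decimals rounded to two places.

Fri: 08:08–14:15 = 6 h 7 min; less 45 min break → 5 h 22 min
Sat: 10:32–21:49 = 11 h 17 min; less 45 min break → 10 h 32 min
Sun: 09:51–19:20 = 9 h 29 min; less 45 min break → 8 h 44 min
Fri reg 5 h 22 min / OT 0 h 0 min; Sat reg 8 h 0 min / OT 2 h 32 min; Sun reg 8 h 0 min / OT 0 h 44 min.
Totals: regular 21 h 22 min, overtime 3 h 16 min.

Regular 21.37 hours, overtime 3.27 hours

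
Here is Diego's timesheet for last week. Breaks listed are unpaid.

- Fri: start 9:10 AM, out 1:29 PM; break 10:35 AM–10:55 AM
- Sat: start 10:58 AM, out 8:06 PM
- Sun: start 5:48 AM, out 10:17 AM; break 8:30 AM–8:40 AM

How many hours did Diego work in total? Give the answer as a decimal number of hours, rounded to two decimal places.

Fri: 9:10 AM–1:29 PM = 4 h 19 min; less 20 min break → 3 h 59 min
Sat: 10:58 AM–8:06 PM = 9 h 8 min
Sun: 5:48 AM–10:17 AM = 4 h 29 min; less 10 min break → 4 h 19 min
Total: 3 h 59 min + 9 h 8 min + 4 h 19 min = 17 h 26 min.

17.43 hours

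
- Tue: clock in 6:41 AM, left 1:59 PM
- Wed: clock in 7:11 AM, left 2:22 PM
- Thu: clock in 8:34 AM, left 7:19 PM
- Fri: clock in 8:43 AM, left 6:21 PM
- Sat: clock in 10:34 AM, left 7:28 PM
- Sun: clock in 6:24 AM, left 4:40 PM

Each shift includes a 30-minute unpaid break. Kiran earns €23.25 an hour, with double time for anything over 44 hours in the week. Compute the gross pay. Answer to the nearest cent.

Tue: 6:41 AM–1:59 PM = 7 h 18 min; less 30 min break → 6 h 48 min
Wed: 7:11 AM–2:22 PM = 7 h 11 min; less 30 min break → 6 h 41 min
Thu: 8:34 AM–7:19 PM = 10 h 45 min; less 30 min break → 10 h 15 min
Fri: 8:43 AM–6:21 PM = 9 h 38 min; less 30 min break → 9 h 8 min
Sat: 10:34 AM–7:28 PM = 8 h 54 min; less 30 min break → 8 h 24 min
Sun: 6:24 AM–4:40 PM = 10 h 16 min; less 30 min break → 9 h 46 min
Total worked: 51 h 2 min = 3062 min.
Regular 44 h 0 min = 2640 min at €23.25/h; overtime 7 h 2 min = 422 min at €46.50/h.
Pay = (2640 × €23.25 + 422 × €46.50) ÷ 60 = €1350.05.

€1350.05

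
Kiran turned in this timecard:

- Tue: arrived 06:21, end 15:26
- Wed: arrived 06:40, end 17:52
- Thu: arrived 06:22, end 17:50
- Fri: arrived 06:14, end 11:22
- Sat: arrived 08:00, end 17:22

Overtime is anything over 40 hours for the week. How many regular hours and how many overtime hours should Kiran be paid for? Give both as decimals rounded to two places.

Tue: 06:21–15:26 = 9 h 5 min
Wed: 06:40–17:52 = 11 h 12 min
Thu: 06:22–17:50 = 11 h 28 min
Fri: 06:14–11:22 = 5 h 8 min
Sat: 08:00–17:22 = 9 h 22 min
Total worked: 46 h 15 min = 46.25 h.
Threshold 40 h → overtime 6 h 15 min, regular 40 h 0 min.

Regular 40.00 hours, overtime 6.25 hours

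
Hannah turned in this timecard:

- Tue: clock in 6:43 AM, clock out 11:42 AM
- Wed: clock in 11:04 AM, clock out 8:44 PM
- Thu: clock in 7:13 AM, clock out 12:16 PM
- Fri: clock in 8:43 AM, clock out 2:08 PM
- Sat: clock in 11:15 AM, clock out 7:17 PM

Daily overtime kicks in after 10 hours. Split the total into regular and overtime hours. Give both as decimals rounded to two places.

Tue: 6:43 AM–11:42 AM = 4 h 59 min
Wed: 11:04 AM–8:44 PM = 9 h 40 min
Thu: 7:13 AM–12:16 PM = 5 h 3 min
Fri: 8:43 AM–2:08 PM = 5 h 25 min
Sat: 11:15 AM–7:17 PM = 8 h 2 min
Tue reg 4 h 59 min / OT 0 h 0 min; Wed reg 9 h 40 min / OT 0 h 0 min; Thu reg 5 h 3 min / OT 0 h 0 min; Fri reg 5 h 25 min / OT 0 h 0 min; Sat reg 8 h 2 min / OT 0 h 0 min.
Totals: regular 33 h 9 min, overtime 0 h 0 min.

Regular 33.15 hours, overtime 0.00 hours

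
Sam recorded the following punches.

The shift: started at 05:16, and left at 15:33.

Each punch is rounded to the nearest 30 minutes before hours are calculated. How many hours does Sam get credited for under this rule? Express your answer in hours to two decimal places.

The shift: in 05:16→05:30, out 15:33→15:30; 10 h 0 min

10.00 hours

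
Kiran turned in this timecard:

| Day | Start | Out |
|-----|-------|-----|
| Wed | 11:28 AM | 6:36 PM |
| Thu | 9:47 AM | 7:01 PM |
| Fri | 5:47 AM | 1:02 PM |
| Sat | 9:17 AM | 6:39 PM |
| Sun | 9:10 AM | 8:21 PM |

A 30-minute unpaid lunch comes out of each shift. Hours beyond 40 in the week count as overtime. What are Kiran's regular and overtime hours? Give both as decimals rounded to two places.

Wed: 11:28 AM–6:36 PM = 7 h 8 min; less 30 min break → 6 h 38 min
Thu: 9:47 AM–7:01 PM = 9 h 14 min; less 30 min break → 8 h 44 min
Fri: 5:47 AM–1:02 PM = 7 h 15 min; less 30 min break → 6 h 45 min
Sat: 9:17 AM–6:39 PM = 9 h 22 min; less 30 min break → 8 h 52 min
Sun: 9:10 AM–8:21 PM = 11 h 11 min; less 30 min break → 10 h 41 min
Total worked: 41 h 40 min = 41.67 h.
Threshold 40 h → overtime 1 h 40 min, regular 40 h 0 min.

Regular 40.00 hours, overtime 1.67 hours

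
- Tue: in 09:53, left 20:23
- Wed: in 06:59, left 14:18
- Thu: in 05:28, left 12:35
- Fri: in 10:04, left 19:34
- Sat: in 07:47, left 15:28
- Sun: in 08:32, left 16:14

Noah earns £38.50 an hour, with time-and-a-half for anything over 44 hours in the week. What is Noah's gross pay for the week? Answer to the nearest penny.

Tue: 09:53–20:23 = 10 h 30 min
Wed: 06:59–14:18 = 7 h 19 min
Thu: 05:28–12:35 = 7 h 7 min
Fri: 10:04–19:34 = 9 h 30 min
Sat: 07:47–15:28 = 7 h 41 min
Sun: 08:32–16:14 = 7 h 42 min
Total worked: 49 h 49 min = 2989 min.
Regular 44 h 0 min = 2640 min at £38.50/h; overtime 5 h 49 min = 349 min at £57.75/h.
Pay = (2640 × £38.50 + 349 × £57.75) ÷ 60 = £2029.91.

£2029.91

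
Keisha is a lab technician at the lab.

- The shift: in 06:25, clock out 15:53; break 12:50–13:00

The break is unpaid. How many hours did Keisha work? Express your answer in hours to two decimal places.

9.30 hours

The shift: 06:25–15:53 = 9 h 28 min; less 10 min break → 9 h 18 min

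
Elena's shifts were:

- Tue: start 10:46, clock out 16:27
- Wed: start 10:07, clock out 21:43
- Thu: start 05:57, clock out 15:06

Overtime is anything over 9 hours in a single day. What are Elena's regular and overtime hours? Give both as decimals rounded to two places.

Tue: 10:46–16:27 = 5 h 41 min
Wed: 10:07–21:43 = 11 h 36 min
Thu: 05:57–15:06 = 9 h 9 min
Tue reg 5 h 41 min / OT 0 h 0 min; Wed reg 9 h 0 min / OT 2 h 36 min; Thu reg 9 h 0 min / OT 0 h 9 min.
Totals: regular 23 h 41 min, overtime 2 h 45 min.

Regular 23.68 hours, overtime 2.75 hours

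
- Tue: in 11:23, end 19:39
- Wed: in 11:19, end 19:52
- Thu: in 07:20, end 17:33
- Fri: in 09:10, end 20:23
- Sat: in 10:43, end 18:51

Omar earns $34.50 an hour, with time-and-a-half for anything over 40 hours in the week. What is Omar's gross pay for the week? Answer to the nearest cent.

Tue: 11:23–19:39 = 8 h 16 min
Wed: 11:19–19:52 = 8 h 33 min
Thu: 07:20–17:33 = 10 h 13 min
Fri: 09:10–20:23 = 11 h 13 min
Sat: 10:43–18:51 = 8 h 8 min
Total worked: 46 h 23 min = 2783 min.
Regular 40 h 0 min = 2400 min at $34.50/h; overtime 6 h 23 min = 383 min at $51.75/h.
Pay = (2400 × $34.50 + 383 × $51.75) ÷ 60 = $1710.34.

$1710.34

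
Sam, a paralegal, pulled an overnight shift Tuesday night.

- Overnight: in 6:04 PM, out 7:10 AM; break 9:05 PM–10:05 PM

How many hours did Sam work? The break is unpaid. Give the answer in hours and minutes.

Overnight: 6:04 PM → midnight = 5 h 56 min; midnight → 7:10 AM = 7 h 10 min; span 13 h 6 min; less 60 min break → 12 h 6 min

12 h 6 min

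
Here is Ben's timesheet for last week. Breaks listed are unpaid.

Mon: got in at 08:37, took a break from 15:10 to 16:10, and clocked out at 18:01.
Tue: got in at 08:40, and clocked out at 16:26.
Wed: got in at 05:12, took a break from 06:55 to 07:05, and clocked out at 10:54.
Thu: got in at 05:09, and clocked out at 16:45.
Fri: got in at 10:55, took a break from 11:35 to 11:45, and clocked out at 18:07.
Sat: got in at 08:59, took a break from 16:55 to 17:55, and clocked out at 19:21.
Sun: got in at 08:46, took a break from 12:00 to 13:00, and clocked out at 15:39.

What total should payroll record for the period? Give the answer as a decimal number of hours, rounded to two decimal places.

Mon: 08:37–18:01 = 9 h 24 min; less 60 min break → 8 h 24 min
Tue: 08:40–16:26 = 7 h 46 min
Wed: 05:12–10:54 = 5 h 42 min; less 10 min break → 5 h 32 min
Thu: 05:09–16:45 = 11 h 36 min
Fri: 10:55–18:07 = 7 h 12 min; less 10 min break → 7 h 2 min
Sat: 08:59–19:21 = 10 h 22 min; less 60 min break → 9 h 22 min
Sun: 08:46–15:39 = 6 h 53 min; less 60 min break → 5 h 53 min
Total: 8 h 24 min + 7 h 46 min + 5 h 32 min + 11 h 36 min + 7 h 2 min + 9 h 22 min + 5 h 53 min = 55 h 35 min.

55.58 hours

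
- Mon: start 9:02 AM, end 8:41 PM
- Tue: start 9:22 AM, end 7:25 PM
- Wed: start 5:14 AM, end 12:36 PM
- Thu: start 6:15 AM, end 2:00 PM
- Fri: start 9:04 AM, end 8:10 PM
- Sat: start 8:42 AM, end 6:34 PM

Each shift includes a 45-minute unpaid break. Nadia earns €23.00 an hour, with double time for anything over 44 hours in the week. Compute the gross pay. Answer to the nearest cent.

Mon: 9:02 AM–8:41 PM = 11 h 39 min; less 45 min break → 10 h 54 min
Tue: 9:22 AM–7:25 PM = 10 h 3 min; less 45 min break → 9 h 18 min
Wed: 5:14 AM–12:36 PM = 7 h 22 min; less 45 min break → 6 h 37 min
Thu: 6:15 AM–2:00 PM = 7 h 45 min; less 45 min break → 7 h 0 min
Fri: 9:04 AM–8:10 PM = 11 h 6 min; less 45 min break → 10 h 21 min
Sat: 8:42 AM–6:34 PM = 9 h 52 min; less 45 min break → 9 h 7 min
Total worked: 53 h 17 min = 3197 min.
Regular 44 h 0 min = 2640 min at €23.00/h; overtime 9 h 17 min = 557 min at €46.00/h.
Pay = (2640 × €23.00 + 557 × €46.00) ÷ 60 = €1439.03.

€1439.03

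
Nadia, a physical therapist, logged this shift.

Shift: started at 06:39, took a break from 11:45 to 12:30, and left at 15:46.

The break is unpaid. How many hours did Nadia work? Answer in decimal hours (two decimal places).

Shift: 06:39–15:46 = 9 h 7 min; less 45 min break → 8 h 22 min

8.37 hours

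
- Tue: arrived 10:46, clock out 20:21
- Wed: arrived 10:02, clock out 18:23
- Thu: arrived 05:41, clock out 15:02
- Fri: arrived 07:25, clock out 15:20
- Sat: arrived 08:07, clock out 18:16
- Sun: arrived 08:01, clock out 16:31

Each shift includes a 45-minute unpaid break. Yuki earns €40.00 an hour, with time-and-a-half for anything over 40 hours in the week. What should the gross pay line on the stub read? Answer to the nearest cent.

Tue: 10:46–20:21 = 9 h 35 min; less 45 min break → 8 h 50 min
Wed: 10:02–18:23 = 8 h 21 min; less 45 min break → 7 h 36 min
Thu: 05:41–15:02 = 9 h 21 min; less 45 min break → 8 h 36 min
Fri: 07:25–15:20 = 7 h 55 min; less 45 min break → 7 h 10 min
Sat: 08:07–18:16 = 10 h 9 min; less 45 min break → 9 h 24 min
Sun: 08:01–16:31 = 8 h 30 min; less 45 min break → 7 h 45 min
Total worked: 49 h 21 min = 2961 min.
Regular 40 h 0 min = 2400 min at €40.00/h; overtime 9 h 21 min = 561 min at €60.00/h.
Pay = (2400 × €40.00 + 561 × €60.00) ÷ 60 = €2161.00.

€2161.00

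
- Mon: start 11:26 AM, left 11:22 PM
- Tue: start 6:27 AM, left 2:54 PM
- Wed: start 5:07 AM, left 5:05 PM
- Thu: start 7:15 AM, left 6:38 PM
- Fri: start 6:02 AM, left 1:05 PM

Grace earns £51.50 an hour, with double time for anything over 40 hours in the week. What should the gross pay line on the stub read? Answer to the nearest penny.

£3170.68

Mon: 11:26 AM–11:22 PM = 11 h 56 min
Tue: 6:27 AM–2:54 PM = 8 h 27 min
Wed: 5:07 AM–5:05 PM = 11 h 58 min
Thu: 7:15 AM–6:38 PM = 11 h 23 min
Fri: 6:02 AM–1:05 PM = 7 h 3 min
Total worked: 50 h 47 min = 3047 min.
Regular 40 h 0 min = 2400 min at £51.50/h; overtime 10 h 47 min = 647 min at £103.00/h.
Pay = (2400 × £51.50 + 647 × £103.00) ÷ 60 = £3170.68.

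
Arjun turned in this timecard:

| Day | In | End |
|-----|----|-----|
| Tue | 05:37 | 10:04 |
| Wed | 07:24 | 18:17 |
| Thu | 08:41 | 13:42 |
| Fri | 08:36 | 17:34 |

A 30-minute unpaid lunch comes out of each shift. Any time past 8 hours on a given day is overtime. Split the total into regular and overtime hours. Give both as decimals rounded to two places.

Regular 24.47 hours, overtime 2.85 hours

Tue: 05:37–10:04 = 4 h 27 min; less 30 min break → 3 h 57 min
Wed: 07:24–18:17 = 10 h 53 min; less 30 min break → 10 h 23 min
Thu: 08:41–13:42 = 5 h 1 min; less 30 min break → 4 h 31 min
Fri: 08:36–17:34 = 8 h 58 min; less 30 min break → 8 h 28 min
Tue reg 3 h 57 min / OT 0 h 0 min; Wed reg 8 h 0 min / OT 2 h 23 min; Thu reg 4 h 31 min / OT 0 h 0 min; Fri reg 8 h 0 min / OT 0 h 28 min.
Totals: regular 24 h 28 min, overtime 2 h 51 min.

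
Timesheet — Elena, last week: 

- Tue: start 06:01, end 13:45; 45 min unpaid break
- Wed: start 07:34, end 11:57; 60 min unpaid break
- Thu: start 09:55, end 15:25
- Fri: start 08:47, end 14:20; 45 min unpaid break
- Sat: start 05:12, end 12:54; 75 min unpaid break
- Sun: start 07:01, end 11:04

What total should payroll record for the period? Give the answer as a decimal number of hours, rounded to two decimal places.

31.17 hours

Tue: 06:01–13:45 = 7 h 44 min; less 45 min break → 6 h 59 min
Wed: 07:34–11:57 = 4 h 23 min; less 60 min break → 3 h 23 min
Thu: 09:55–15:25 = 5 h 30 min
Fri: 08:47–14:20 = 5 h 33 min; less 45 min break → 4 h 48 min
Sat: 05:12–12:54 = 7 h 42 min; less 75 min break → 6 h 27 min
Sun: 07:01–11:04 = 4 h 3 min
Total: 6 h 59 min + 3 h 23 min + 5 h 30 min + 4 h 48 min + 6 h 27 min + 4 h 3 min = 31 h 10 min.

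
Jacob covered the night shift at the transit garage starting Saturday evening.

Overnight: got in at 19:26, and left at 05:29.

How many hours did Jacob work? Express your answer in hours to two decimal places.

10.05 hours

Overnight: 19:26 → midnight = 4 h 34 min; midnight → 05:29 = 5 h 29 min; span 10 h 3 min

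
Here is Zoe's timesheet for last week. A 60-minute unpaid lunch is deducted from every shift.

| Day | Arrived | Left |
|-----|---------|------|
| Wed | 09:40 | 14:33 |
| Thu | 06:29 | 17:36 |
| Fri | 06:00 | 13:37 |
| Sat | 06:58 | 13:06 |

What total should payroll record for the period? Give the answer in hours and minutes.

25 h 45 min

Wed: 09:40–14:33 = 4 h 53 min; less 60 min break → 3 h 53 min
Thu: 06:29–17:36 = 11 h 7 min; less 60 min break → 10 h 7 min
Fri: 06:00–13:37 = 7 h 37 min; less 60 min break → 6 h 37 min
Sat: 06:58–13:06 = 6 h 8 min; less 60 min break → 5 h 8 min
Total: 3 h 53 min + 10 h 7 min + 6 h 37 min + 5 h 8 min = 25 h 45 min.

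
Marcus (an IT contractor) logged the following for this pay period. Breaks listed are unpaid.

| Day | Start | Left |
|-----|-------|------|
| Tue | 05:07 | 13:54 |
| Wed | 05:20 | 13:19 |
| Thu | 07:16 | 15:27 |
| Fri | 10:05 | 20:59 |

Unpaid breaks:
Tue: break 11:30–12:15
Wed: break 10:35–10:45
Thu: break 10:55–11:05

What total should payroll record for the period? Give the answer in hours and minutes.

34 h 46 min

Tue: 05:07–13:54 = 8 h 47 min; less 45 min break → 8 h 2 min
Wed: 05:20–13:19 = 7 h 59 min; less 10 min break → 7 h 49 min
Thu: 07:16–15:27 = 8 h 11 min; less 10 min break → 8 h 1 min
Fri: 10:05–20:59 = 10 h 54 min
Total: 8 h 2 min + 7 h 49 min + 8 h 1 min + 10 h 54 min = 34 h 46 min.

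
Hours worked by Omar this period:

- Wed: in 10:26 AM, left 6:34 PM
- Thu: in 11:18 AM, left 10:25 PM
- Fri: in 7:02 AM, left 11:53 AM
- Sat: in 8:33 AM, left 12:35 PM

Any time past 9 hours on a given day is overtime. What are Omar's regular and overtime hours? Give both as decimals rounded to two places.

Wed: 10:26 AM–6:34 PM = 8 h 8 min
Thu: 11:18 AM–10:25 PM = 11 h 7 min
Fri: 7:02 AM–11:53 AM = 4 h 51 min
Sat: 8:33 AM–12:35 PM = 4 h 2 min
Wed reg 8 h 8 min / OT 0 h 0 min; Thu reg 9 h 0 min / OT 2 h 7 min; Fri reg 4 h 51 min / OT 0 h 0 min; Sat reg 4 h 2 min / OT 0 h 0 min.
Totals: regular 26 h 1 min, overtime 2 h 7 min.

Regular 26.02 hours, overtime 2.12 hours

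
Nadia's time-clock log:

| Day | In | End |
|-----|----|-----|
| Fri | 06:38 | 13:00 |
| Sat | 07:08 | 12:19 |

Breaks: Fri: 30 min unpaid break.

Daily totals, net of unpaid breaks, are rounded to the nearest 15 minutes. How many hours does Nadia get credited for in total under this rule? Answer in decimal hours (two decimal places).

Fri: 06:38–13:00 = 6 h 22 min − 30 min = 5 h 52 min → rounds to 5 h 45 min
Sat: 07:08–12:19 = 5 h 11 min → rounds to 5 h 15 min
Total credited: 11 h 0 min.

11.00 hours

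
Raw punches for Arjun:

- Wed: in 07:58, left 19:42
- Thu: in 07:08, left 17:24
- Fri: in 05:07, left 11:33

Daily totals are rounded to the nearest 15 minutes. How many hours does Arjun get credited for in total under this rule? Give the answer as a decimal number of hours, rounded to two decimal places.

28.50 hours

Wed: 07:58–19:42 = 11 h 44 min → rounds to 11 h 45 min
Thu: 07:08–17:24 = 10 h 16 min → rounds to 10 h 15 min
Fri: 05:07–11:33 = 6 h 26 min → rounds to 6 h 30 min
Total credited: 28 h 30 min.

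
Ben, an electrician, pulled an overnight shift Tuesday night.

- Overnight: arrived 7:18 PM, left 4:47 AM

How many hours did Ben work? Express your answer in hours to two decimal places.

Overnight: 7:18 PM → midnight = 4 h 42 min; midnight → 4:47 AM = 4 h 47 min; span 9 h 29 min

9.48 hours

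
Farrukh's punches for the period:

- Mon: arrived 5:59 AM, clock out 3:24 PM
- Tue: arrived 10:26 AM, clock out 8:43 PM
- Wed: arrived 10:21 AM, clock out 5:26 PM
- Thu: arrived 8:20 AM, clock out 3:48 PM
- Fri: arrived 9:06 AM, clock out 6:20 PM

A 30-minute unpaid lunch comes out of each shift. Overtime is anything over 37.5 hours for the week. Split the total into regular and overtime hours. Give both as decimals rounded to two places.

Regular 37.50 hours, overtime 3.48 hours

Mon: 5:59 AM–3:24 PM = 9 h 25 min; less 30 min break → 8 h 55 min
Tue: 10:26 AM–8:43 PM = 10 h 17 min; less 30 min break → 9 h 47 min
Wed: 10:21 AM–5:26 PM = 7 h 5 min; less 30 min break → 6 h 35 min
Thu: 8:20 AM–3:48 PM = 7 h 28 min; less 30 min break → 6 h 58 min
Fri: 9:06 AM–6:20 PM = 9 h 14 min; less 30 min break → 8 h 44 min
Total worked: 40 h 59 min = 40.98 h.
Threshold 37.5 h → overtime 3 h 29 min, regular 37 h 30 min.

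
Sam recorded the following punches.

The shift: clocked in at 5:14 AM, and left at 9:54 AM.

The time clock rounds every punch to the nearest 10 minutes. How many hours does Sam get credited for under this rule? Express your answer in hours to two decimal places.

4.67 hours

The shift: in 5:14 AM→5:10 AM, out 9:54 AM→9:50 AM; 4 h 40 min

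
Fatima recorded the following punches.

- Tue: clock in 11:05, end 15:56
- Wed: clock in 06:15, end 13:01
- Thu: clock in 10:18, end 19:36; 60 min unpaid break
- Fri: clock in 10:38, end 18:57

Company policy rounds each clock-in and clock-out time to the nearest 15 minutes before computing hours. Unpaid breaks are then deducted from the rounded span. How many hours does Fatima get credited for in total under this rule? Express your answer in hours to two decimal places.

Tue: in 11:05→11:00, out 15:56→16:00; 5 h 0 min
Wed: in 06:15→06:15, out 13:01→13:00; 6 h 45 min
Thu: in 10:18→10:15, out 19:36→19:30; 9 h 15 min − 60 min = 8 h 15 min
Fri: in 10:38→10:45, out 18:57→19:00; 8 h 15 min
Total credited: 28 h 15 min.

28.25 hours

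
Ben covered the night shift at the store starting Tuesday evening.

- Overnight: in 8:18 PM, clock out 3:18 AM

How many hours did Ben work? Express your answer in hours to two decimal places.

Overnight: 8:18 PM → midnight = 3 h 42 min; midnight → 3:18 AM = 3 h 18 min; span 7 h 0 min

7.00 hours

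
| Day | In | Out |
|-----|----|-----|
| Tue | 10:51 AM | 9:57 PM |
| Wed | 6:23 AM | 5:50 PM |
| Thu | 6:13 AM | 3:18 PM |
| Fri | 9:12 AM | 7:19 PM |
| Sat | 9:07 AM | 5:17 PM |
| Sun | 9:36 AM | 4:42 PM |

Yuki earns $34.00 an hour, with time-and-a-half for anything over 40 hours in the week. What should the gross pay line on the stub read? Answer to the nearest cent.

$2227.85

Tue: 10:51 AM–9:57 PM = 11 h 6 min
Wed: 6:23 AM–5:50 PM = 11 h 27 min
Thu: 6:13 AM–3:18 PM = 9 h 5 min
Fri: 9:12 AM–7:19 PM = 10 h 7 min
Sat: 9:07 AM–5:17 PM = 8 h 10 min
Sun: 9:36 AM–4:42 PM = 7 h 6 min
Total worked: 57 h 1 min = 3421 min.
Regular 40 h 0 min = 2400 min at $34.00/h; overtime 17 h 1 min = 1021 min at $51.00/h.
Pay = (2400 × $34.00 + 1021 × $51.00) ÷ 60 = $2227.85.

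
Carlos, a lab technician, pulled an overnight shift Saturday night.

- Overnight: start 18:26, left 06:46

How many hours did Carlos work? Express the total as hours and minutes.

Overnight: 18:26 → midnight = 5 h 34 min; midnight → 06:46 = 6 h 46 min; span 12 h 20 min

12 h 20 min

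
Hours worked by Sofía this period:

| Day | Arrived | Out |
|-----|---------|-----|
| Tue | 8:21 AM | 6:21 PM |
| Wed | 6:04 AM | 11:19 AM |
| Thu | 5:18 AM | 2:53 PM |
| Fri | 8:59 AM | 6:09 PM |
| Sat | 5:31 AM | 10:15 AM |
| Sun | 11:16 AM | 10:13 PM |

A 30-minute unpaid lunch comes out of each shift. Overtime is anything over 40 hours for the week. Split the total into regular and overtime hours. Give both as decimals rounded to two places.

Tue: 8:21 AM–6:21 PM = 10 h 0 min; less 30 min break → 9 h 30 min
Wed: 6:04 AM–11:19 AM = 5 h 15 min; less 30 min break → 4 h 45 min
Thu: 5:18 AM–2:53 PM = 9 h 35 min; less 30 min break → 9 h 5 min
Fri: 8:59 AM–6:09 PM = 9 h 10 min; less 30 min break → 8 h 40 min
Sat: 5:31 AM–10:15 AM = 4 h 44 min; less 30 min break → 4 h 14 min
Sun: 11:16 AM–10:13 PM = 10 h 57 min; less 30 min break → 10 h 27 min
Total worked: 46 h 41 min = 46.68 h.
Threshold 40 h → overtime 6 h 41 min, regular 40 h 0 min.

Regular 40.00 hours, overtime 6.68 hours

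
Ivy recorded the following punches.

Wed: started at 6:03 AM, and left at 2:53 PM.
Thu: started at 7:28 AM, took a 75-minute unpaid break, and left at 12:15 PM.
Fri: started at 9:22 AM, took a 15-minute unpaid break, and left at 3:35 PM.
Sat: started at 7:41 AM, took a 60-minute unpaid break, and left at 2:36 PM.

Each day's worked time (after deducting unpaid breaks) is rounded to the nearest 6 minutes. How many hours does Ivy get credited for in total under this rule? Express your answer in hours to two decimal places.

24.20 hours

Wed: 6:03 AM–2:53 PM = 8 h 50 min → rounds to 8 h 48 min
Thu: 7:28 AM–12:15 PM = 4 h 47 min − 75 min = 3 h 32 min → rounds to 3 h 30 min
Fri: 9:22 AM–3:35 PM = 6 h 13 min − 15 min = 5 h 58 min → rounds to 6 h 0 min
Sat: 7:41 AM–2:36 PM = 6 h 55 min − 60 min = 5 h 55 min → rounds to 5 h 54 min
Total credited: 24 h 12 min.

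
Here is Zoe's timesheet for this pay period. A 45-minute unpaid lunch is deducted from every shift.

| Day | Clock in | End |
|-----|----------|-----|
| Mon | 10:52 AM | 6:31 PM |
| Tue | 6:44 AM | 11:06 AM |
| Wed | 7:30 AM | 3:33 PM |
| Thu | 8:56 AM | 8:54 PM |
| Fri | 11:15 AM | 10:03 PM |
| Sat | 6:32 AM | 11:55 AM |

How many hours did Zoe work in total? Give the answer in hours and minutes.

43 h 43 min

Mon: 10:52 AM–6:31 PM = 7 h 39 min; less 45 min break → 6 h 54 min
Tue: 6:44 AM–11:06 AM = 4 h 22 min; less 45 min break → 3 h 37 min
Wed: 7:30 AM–3:33 PM = 8 h 3 min; less 45 min break → 7 h 18 min
Thu: 8:56 AM–8:54 PM = 11 h 58 min; less 45 min break → 11 h 13 min
Fri: 11:15 AM–10:03 PM = 10 h 48 min; less 45 min break → 10 h 3 min
Sat: 6:32 AM–11:55 AM = 5 h 23 min; less 45 min break → 4 h 38 min
Total: 6 h 54 min + 3 h 37 min + 7 h 18 min + 11 h 13 min + 10 h 3 min + 4 h 38 min = 43 h 43 min.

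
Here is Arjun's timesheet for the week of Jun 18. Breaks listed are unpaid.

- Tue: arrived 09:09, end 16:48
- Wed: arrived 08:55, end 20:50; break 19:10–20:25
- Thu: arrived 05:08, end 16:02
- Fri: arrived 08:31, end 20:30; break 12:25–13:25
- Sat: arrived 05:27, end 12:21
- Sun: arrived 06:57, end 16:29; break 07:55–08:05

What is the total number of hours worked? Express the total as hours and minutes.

56 h 28 min

Tue: 09:09–16:48 = 7 h 39 min
Wed: 08:55–20:50 = 11 h 55 min; less 75 min break → 10 h 40 min
Thu: 05:08–16:02 = 10 h 54 min
Fri: 08:31–20:30 = 11 h 59 min; less 60 min break → 10 h 59 min
Sat: 05:27–12:21 = 6 h 54 min
Sun: 06:57–16:29 = 9 h 32 min; less 10 min break → 9 h 22 min
Total: 7 h 39 min + 10 h 40 min + 10 h 54 min + 10 h 59 min + 6 h 54 min + 9 h 22 min = 56 h 28 min.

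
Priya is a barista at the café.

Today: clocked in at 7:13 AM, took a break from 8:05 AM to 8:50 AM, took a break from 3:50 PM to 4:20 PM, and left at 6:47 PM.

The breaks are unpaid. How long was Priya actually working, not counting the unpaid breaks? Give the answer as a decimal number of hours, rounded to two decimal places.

Today: 7:13 AM–6:47 PM = 11 h 34 min; less 75 min break → 10 h 19 min

10.32 hours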